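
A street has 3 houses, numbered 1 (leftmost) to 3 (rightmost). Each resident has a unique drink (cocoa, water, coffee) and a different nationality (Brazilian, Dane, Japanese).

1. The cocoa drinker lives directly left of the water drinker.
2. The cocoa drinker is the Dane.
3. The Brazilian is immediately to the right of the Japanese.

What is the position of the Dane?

That leaves Brazilian as the nationality for house 3.
By clue 3, the Japanese is in house 2.
That leaves Dane as the nationality for house 1.
From clue 2, the cocoa drinker must be in house 1.
By clue 1, the water drinker is in house 2.
The only drink still possible for house 3 is coffee.
So: house 1 = cocoa/Dane, house 2 = water/Japanese, house 3 = coffee/Brazilian.

1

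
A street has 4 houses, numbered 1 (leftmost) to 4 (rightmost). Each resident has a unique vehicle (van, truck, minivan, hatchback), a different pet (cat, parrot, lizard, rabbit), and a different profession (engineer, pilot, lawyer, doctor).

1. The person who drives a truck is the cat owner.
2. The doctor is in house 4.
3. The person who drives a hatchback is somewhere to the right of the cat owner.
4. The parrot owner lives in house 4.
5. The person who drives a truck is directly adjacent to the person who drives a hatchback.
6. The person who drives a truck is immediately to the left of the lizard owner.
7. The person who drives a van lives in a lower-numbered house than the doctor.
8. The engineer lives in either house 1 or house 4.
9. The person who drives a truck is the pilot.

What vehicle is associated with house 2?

Clue 2: the doctor is in house 4.
Clue 4: the parrot owner is in house 4.
That leaves engineer as the profession for house 1.
That leaves pilot as the profession for house 2.
So house 3 gets lawyer for profession.
The person who drives a truck is in house 2 (clue 9).
House 3 vehicle: only hatchback fits.
So house 4 gets minivan for vehicle.
By clue 1, the cat owner is in house 2.
By clue 6, the lizard owner is in house 3.
The only vehicle still possible for house 1 is van.
House 1's pet must be rabbit (nothing else left).
So: house 1 = van/rabbit/engineer, house 2 = truck/cat/pilot, house 3 = hatchback/lizard/lawyer, house 4 = minivan/parrot/doctor.

truck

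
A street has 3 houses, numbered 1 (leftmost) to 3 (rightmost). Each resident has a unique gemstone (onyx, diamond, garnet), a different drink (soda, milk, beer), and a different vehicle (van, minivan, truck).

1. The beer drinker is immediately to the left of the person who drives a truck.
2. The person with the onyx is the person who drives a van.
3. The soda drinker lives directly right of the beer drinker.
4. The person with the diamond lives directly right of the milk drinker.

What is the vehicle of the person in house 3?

House 3 drink: only soda fits.
Clue 3 places the beer drinker in house 2.
House 1 drink: only milk fits.
Clue 1 places the person who drives a truck in house 3.
Clue 4: the person with the diamond is in house 2.
The person with the onyx is in house 1 (clue 2).
By clue 2, the person who drives a van is in house 1.
That leaves garnet as the gemstone for house 3.
That leaves minivan as the vehicle for house 2.
So: house 1 = onyx/milk/van, house 2 = diamond/beer/minivan, house 3 = garnet/soda/truck.

truck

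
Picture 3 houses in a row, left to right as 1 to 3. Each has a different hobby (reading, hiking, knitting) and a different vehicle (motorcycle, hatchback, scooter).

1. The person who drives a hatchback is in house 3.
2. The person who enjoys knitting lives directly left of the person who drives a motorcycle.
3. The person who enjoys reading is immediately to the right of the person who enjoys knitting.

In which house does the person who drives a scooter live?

From clue 1, the person who drives a hatchback must be in house 3.
The only vehicle still possible for house 1 is scooter.
House 2 vehicle: only motorcycle fits.
By clue 2, the person who enjoys knitting is in house 1.
By clue 3, the person who enjoys reading is in house 2.
The only hobby still possible for house 3 is hiking.
So: house 1 = knitting/scooter, house 2 = reading/motorcycle, house 3 = hiking/hatchback.

1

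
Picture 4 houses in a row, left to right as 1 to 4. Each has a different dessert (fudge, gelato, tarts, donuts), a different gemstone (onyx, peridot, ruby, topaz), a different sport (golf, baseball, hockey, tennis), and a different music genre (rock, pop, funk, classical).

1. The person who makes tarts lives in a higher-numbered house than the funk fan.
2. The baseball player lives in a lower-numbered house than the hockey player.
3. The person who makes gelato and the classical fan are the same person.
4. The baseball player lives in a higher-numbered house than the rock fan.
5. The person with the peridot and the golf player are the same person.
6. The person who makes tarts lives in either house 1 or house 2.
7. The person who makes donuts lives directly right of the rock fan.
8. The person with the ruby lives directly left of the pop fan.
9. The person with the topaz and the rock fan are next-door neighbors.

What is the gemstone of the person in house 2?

ruby

By clue 6, the person who makes tarts is in house 2.
So house 3 gets donuts for dessert.
The funk fan is in house 1 (clue 1).
From clue 7, the rock fan must be in house 2.
House 3 music genre: only pop fits.
That leaves classical as the music genre for house 4.
The person who makes gelato is in house 4 (clue 3).
By clue 4, the baseball player is in house 3.
Clue 8: the person with the ruby is in house 2.
The only dessert still possible for house 1 is fudge.
The only sport still possible for house 4 is hockey.
Clue 5 places the person with the peridot in house 1.
The golf player is in house 1 (clue 5).
So house 3 gets topaz for gemstone.
House 4's gemstone must be onyx (nothing else left).
The only sport still possible for house 2 is tennis.
So: house 1 = fudge/peridot/golf/funk, house 2 = tarts/ruby/tennis/rock, house 3 = donuts/topaz/baseball/pop, house 4 = gelato/onyx/hockey/classical.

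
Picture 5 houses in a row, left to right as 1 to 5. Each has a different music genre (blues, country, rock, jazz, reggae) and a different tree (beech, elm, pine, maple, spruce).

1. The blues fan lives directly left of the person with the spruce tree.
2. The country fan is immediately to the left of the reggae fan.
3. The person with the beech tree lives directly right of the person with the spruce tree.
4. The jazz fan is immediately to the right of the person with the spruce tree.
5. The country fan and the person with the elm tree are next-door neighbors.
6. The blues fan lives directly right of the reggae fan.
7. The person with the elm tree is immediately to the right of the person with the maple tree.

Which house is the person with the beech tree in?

The blues fan is in house 3 (clue 1).
By clue 1, the person with the spruce tree is in house 4.
The person with the beech tree is in house 5 (clue 3).
By clue 4, the jazz fan is in house 5.
From clue 6, the reggae fan must be in house 2.
The only music genre still possible for house 4 is rock.
The person with the elm tree is in house 2 (clue 5).
Clue 7 places the person with the maple tree in house 1.
That leaves country as the music genre for house 1.
The only tree still possible for house 3 is pine.
So: house 1 = country/maple, house 2 = reggae/elm, house 3 = blues/pine, house 4 = rock/spruce, house 5 = jazz/beech.

5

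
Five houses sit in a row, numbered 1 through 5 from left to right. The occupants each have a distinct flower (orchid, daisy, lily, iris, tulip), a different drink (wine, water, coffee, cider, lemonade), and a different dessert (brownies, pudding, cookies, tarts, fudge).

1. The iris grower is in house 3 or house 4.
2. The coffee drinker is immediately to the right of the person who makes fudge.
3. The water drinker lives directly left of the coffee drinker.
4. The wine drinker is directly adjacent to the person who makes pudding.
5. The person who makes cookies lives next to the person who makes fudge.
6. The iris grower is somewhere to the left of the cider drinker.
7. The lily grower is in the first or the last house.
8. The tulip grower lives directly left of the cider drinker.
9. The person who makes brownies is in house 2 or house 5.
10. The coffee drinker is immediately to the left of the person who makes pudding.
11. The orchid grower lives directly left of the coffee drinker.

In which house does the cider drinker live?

5

The iris grower is narrowed to house 3 or 4; consider each.
Placing it in house 4 leads to a contradiction, so it's in house 3.
So house 4 gets tulip for flower.
Clue 8: the cider drinker is in house 5.
The lily grower is narrowed to house 1 or 5; consider each.
Placing it in house 1 leads to a contradiction, so it's in house 5.
The daisy grower is narrowed to house 1 or 2; consider each.
Placing it in house 1 leads to a contradiction, so it's in house 2.
That leaves orchid as the flower for house 1.
The coffee drinker is in house 2 (clue 11).
Clue 2 places the person who makes fudge in house 1.
By clue 5, the person who makes cookies is in house 2.
Clue 10: the person who makes pudding is in house 3.
That leaves water as the drink for house 1.
So house 4 gets tarts for dessert.
House 5 dessert: only brownies fits.
Clue 4 places the wine drinker in house 4.
House 3's drink must be lemonade (nothing else left).
So: house 1 = orchid/water/fudge, house 2 = daisy/coffee/cookies, house 3 = iris/lemonade/pudding, house 4 = tulip/wine/tarts, house 5 = lily/cider/brownies.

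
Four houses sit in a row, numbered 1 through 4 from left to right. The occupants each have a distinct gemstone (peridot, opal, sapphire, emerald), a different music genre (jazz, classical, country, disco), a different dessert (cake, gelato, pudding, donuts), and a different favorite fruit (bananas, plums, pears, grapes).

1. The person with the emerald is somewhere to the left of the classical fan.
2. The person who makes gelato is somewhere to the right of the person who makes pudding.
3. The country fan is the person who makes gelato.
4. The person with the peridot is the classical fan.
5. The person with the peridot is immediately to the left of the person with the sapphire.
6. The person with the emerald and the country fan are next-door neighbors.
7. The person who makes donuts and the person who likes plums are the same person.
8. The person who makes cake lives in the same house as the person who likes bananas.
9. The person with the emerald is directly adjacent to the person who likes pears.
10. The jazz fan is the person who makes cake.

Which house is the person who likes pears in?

2

The person with the emerald is narrowed to house 1 or 2; consider each.
Placing it in house 2 leads to a contradiction, so it's in house 1.
From clue 6, the country fan must be in house 2.
The person who likes pears is in house 2 (clue 9).
Clue 3: the person who makes gelato is in house 2.
From clue 4, the person with the peridot must be in house 3.
Clue 5 places the person with the sapphire in house 4.
House 2's gemstone must be opal (nothing else left).
House 3's music genre must be classical (nothing else left).
House 1's dessert must be pudding (nothing else left).
The jazz fan is in house 4 (clue 10).
Clue 10 places the person who makes cake in house 4.
That leaves disco as the music genre for house 1.
So house 3 gets donuts for dessert.
House 1 favorite fruit: only grapes fits.
By clue 7, the person who likes plums is in house 3.
From clue 8, the person who likes bananas must be in house 4.
So: house 1 = emerald/disco/pudding/grapes, house 2 = opal/country/gelato/pears, house 3 = peridot/classical/donuts/plums, house 4 = sapphire/jazz/cake/bananas.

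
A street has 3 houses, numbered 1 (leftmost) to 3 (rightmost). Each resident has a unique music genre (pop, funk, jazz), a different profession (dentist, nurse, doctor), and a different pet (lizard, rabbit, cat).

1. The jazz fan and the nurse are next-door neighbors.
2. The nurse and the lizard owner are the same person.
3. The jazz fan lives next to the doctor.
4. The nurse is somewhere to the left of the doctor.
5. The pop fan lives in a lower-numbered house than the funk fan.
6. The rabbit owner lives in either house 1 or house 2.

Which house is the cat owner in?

House 3's pet must be cat (nothing else left).
The funk fan is narrowed to house 2 or 3; consider each.
Placing it in house 2 leads to a contradiction, so it's in house 3.
The jazz fan is narrowed to house 1 or 2; consider each.
Placing it in house 1 leads to a contradiction, so it's in house 2.
Clue 1: the nurse is in house 1.
Clue 2 places the lizard owner in house 1.
The doctor is in house 3 (clue 3).
House 1's music genre must be pop (nothing else left).
That leaves dentist as the profession for house 2.
So house 2 gets rabbit for pet.
So: house 1 = pop/nurse/lizard, house 2 = jazz/dentist/rabbit, house 3 = funk/doctor/cat.

3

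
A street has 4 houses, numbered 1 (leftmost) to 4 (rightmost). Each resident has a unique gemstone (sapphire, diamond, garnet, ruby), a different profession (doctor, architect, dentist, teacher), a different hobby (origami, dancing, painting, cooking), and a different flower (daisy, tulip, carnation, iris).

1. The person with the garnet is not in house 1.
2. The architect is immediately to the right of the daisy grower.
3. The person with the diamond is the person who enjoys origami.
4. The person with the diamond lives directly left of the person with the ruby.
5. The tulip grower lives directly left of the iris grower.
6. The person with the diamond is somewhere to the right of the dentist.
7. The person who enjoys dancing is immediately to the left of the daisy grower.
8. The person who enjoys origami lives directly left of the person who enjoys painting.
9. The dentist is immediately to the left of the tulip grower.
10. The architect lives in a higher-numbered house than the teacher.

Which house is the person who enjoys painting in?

So house 1 gets sapphire for gemstone.
The only flower still possible for house 1 is carnation.
So house 4 gets iris for flower.
From clue 5, the tulip grower must be in house 3.
Clue 9: the dentist is in house 2.
House 2's flower must be daisy (nothing else left).
By clue 2, the architect is in house 3.
Clue 6 places the person with the diamond in house 3.
The person who enjoys dancing is in house 1 (clue 7).
From clue 10, the teacher must be in house 1.
That leaves garnet as the gemstone for house 2.
House 4 gemstone: only ruby fits.
House 4 profession: only doctor fits.
Clue 3: the person who enjoys origami is in house 3.
Clue 8 places the person who enjoys painting in house 4.
House 2 hobby: only cooking fits.
So: house 1 = sapphire/teacher/dancing/carnation, house 2 = garnet/dentist/cooking/daisy, house 3 = diamond/architect/origami/tulip, house 4 = ruby/doctor/painting/iris.

4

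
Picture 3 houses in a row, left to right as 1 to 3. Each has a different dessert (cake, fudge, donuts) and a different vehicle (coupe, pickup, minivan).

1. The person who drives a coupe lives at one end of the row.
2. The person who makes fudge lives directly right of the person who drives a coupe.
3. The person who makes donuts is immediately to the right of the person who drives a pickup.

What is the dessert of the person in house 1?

cake

Clue 2: the person who makes fudge is in house 2.
From clue 2, the person who drives a coupe must be in house 1.
So house 1 gets cake for dessert.
So house 3 gets donuts for dessert.
So house 2 gets pickup for vehicle.
So house 3 gets minivan for vehicle.
So: house 1 = cake/coupe, house 2 = fudge/pickup, house 3 = donuts/minivan.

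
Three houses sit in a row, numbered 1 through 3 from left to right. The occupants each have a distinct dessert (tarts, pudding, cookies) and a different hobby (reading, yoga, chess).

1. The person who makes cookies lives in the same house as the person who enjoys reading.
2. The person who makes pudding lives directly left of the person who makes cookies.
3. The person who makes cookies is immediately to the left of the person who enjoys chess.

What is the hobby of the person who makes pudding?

By clue 3, the person who makes cookies is in house 2.
By clue 3, the person who enjoys chess is in house 3.
House 3 dessert: only tarts fits.
From clue 1, the person who enjoys reading must be in house 2.
House 1 dessert: only pudding fits.
That leaves yoga as the hobby for house 1.
So: house 1 = pudding/yoga, house 2 = cookies/reading, house 3 = tarts/chess.

yoga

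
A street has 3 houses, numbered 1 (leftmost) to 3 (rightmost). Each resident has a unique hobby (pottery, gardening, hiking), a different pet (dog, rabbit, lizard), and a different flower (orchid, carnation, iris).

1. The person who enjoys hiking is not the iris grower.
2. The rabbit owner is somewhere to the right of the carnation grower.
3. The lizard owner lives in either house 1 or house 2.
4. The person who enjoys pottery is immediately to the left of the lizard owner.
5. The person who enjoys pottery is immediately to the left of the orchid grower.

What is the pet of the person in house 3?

From clue 4, the person who enjoys pottery must be in house 1.
Clue 4 places the lizard owner in house 2.
By clue 5, the orchid grower is in house 2.
The only pet still possible for house 1 is dog.
So house 3 gets rabbit for pet.
House 1's flower must be carnation (nothing else left).
So house 3 gets iris for flower.
Clue 1 places the person who enjoys hiking in house 2.
House 3 hobby: only gardening fits.
So: house 1 = pottery/dog/carnation, house 2 = hiking/lizard/orchid, house 3 = gardening/rabbit/iris.

rabbit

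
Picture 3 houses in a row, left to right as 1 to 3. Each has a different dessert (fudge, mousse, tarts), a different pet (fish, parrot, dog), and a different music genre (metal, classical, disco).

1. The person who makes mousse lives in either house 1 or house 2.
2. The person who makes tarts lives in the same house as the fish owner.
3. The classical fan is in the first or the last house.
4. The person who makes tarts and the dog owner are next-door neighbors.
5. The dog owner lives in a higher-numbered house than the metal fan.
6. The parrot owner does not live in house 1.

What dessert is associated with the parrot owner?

fudge

That leaves fish as the pet for house 1.
The person who makes tarts is in house 1 (clue 2).
By clue 4, the dog owner is in house 2.
Clue 5 places the metal fan in house 1.
That leaves fudge as the dessert for house 3.
House 3 pet: only parrot fits.
House 2's music genre must be disco (nothing else left).
So house 3 gets classical for music genre.
House 2's dessert must be mousse (nothing else left).
So: house 1 = tarts/fish/metal, house 2 = mousse/dog/disco, house 3 = fudge/parrot/classical.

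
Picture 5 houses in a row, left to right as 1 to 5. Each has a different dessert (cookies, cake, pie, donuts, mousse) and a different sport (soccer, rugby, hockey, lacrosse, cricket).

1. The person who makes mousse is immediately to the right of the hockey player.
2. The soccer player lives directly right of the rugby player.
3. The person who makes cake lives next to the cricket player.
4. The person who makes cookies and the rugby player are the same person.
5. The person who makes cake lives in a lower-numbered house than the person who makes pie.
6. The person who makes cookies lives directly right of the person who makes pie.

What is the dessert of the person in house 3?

The person who makes cake is narrowed to house 1 or 2; consider each.
Placing it in house 2 leads to a contradiction, so it's in house 1.
From clue 3, the cricket player must be in house 2.
The person who makes cookies is narrowed to house 3 or 4; consider each.
Placing it in house 3 leads to a contradiction, so it's in house 4.
From clue 4, the rugby player must be in house 4.
Clue 6 places the person who makes pie in house 3.
By clue 1, the person who makes mousse is in house 2.
Clue 1 places the hockey player in house 1.
So house 5 gets donuts for dessert.
The only sport still possible for house 3 is lacrosse.
That leaves soccer as the sport for house 5.
So: house 1 = cake/hockey, house 2 = mousse/cricket, house 3 = pie/lacrosse, house 4 = cookies/rugby, house 5 = donuts/soccer.

pie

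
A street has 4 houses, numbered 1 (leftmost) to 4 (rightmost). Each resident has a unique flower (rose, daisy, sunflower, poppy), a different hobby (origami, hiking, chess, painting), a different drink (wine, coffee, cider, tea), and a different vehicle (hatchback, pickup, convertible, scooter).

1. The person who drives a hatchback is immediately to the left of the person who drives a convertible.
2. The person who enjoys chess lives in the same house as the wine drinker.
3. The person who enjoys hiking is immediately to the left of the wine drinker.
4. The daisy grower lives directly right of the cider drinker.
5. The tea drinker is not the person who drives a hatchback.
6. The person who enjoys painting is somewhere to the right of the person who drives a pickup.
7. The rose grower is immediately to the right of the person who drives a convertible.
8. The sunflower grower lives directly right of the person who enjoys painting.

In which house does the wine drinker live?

That leaves poppy as the flower for house 1.
House 2 flower: only daisy fits.
House 4 vehicle: only scooter fits.
By clue 4, the cider drinker is in house 1.
So house 3 gets convertible for vehicle.
From clue 1, the person who drives a hatchback must be in house 2.
From clue 7, the rose grower must be in house 4.
So house 3 gets sunflower for flower.
The only vehicle still possible for house 1 is pickup.
By clue 8, the person who enjoys painting is in house 2.
The person who enjoys hiking is in house 3 (clue 3).
From clue 3, the wine drinker must be in house 4.
That leaves origami as the hobby for house 1.
House 4's hobby must be chess (nothing else left).
House 2's drink must be coffee (nothing else left).
House 3 drink: only tea fits.
So: house 1 = poppy/origami/cider/pickup, house 2 = daisy/painting/coffee/hatchback, house 3 = sunflower/hiking/tea/convertible, house 4 = rose/chess/wine/scooter.

4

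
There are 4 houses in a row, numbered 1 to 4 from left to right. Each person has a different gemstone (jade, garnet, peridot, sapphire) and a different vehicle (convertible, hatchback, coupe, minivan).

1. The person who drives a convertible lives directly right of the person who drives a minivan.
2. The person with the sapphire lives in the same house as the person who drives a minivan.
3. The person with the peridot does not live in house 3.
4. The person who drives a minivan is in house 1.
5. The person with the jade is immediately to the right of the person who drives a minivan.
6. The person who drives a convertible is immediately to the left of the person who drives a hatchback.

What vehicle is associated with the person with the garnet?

hatchback

Clue 4: the person who drives a minivan is in house 1.
Clue 5: the person with the jade is in house 2.
From clue 1, the person who drives a convertible must be in house 2.
By clue 2, the person with the sapphire is in house 1.
From clue 6, the person who drives a hatchback must be in house 3.
So house 3 gets garnet for gemstone.
That leaves peridot as the gemstone for house 4.
That leaves coupe as the vehicle for house 4.
So: house 1 = sapphire/minivan, house 2 = jade/convertible, house 3 = garnet/hatchback, house 4 = peridot/coupe.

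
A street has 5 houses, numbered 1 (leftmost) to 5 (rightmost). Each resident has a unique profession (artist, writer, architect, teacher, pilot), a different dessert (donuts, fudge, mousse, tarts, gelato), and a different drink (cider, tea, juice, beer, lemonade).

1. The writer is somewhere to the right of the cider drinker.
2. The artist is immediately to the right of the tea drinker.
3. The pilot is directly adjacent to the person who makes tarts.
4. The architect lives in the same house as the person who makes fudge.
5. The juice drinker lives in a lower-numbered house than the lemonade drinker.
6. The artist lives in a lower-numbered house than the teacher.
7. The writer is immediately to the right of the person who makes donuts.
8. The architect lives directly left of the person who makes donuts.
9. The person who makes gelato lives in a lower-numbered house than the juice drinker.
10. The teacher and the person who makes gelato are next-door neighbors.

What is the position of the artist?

The artist is narrowed to house 2 or 3; consider each.
Placing it in house 3 leads to a contradiction, so it's in house 2.
The tea drinker is in house 1 (clue 2).
The architect is narrowed to house 1 or 3; consider each.
Placing it in house 3 leads to a contradiction, so it's in house 1.
From clue 4, the person who makes fudge must be in house 1.
The person who makes donuts is in house 2 (clue 8).
The only dessert still possible for house 3 is gelato.
From clue 7, the writer must be in house 3.
Clue 9: the juice drinker is in house 4.
Clue 10: the teacher is in house 4.
So house 5 gets pilot for profession.
House 5 drink: only lemonade fits.
The cider drinker is in house 2 (clue 1).
The person who makes tarts is in house 4 (clue 3).
That leaves mousse as the dessert for house 5.
House 3's drink must be beer (nothing else left).
So: house 1 = architect/fudge/tea, house 2 = artist/donuts/cider, house 3 = writer/gelato/beer, house 4 = teacher/tarts/juice, house 5 = pilot/mousse/lemonade.

2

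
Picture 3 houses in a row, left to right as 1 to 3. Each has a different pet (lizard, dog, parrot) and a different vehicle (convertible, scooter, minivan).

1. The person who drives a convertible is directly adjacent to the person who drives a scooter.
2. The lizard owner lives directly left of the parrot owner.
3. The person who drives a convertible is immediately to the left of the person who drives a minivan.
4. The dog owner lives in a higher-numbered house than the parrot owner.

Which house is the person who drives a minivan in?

From clue 4, the dog owner must be in house 3.
From clue 4, the parrot owner must be in house 2.
House 1's pet must be lizard (nothing else left).
The person who drives a convertible is narrowed to house 1 or 2; consider each.
Placing it in house 1 leads to a contradiction, so it's in house 2.
By clue 3, the person who drives a minivan is in house 3.
House 1's vehicle must be scooter (nothing else left).
So: house 1 = lizard/scooter, house 2 = parrot/convertible, house 3 = dog/minivan.

3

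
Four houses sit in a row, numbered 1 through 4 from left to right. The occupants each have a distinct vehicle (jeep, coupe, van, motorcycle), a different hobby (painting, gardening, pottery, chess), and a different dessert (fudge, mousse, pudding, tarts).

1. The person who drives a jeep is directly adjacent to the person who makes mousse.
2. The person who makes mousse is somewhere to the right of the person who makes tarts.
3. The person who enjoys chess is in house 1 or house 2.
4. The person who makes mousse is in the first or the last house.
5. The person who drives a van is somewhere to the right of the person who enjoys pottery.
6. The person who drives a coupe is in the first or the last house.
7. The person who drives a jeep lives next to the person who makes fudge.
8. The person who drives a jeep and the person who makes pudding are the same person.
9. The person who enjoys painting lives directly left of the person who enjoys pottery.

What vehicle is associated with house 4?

van

From clue 4, the person who makes mousse must be in house 4.
House 4 hobby: only gardening fits.
Clue 1 places the person who drives a jeep in house 3.
Clue 7 places the person who makes fudge in house 2.
Clue 8: the person who makes pudding is in house 3.
The only vehicle still possible for house 2 is motorcycle.
So house 4 gets van for vehicle.
The only hobby still possible for house 3 is pottery.
House 1's dessert must be tarts (nothing else left).
From clue 9, the person who enjoys painting must be in house 2.
That leaves coupe as the vehicle for house 1.
House 1 hobby: only chess fits.
So: house 1 = coupe/chess/tarts, house 2 = motorcycle/painting/fudge, house 3 = jeep/pottery/pudding, house 4 = van/gardening/mousse.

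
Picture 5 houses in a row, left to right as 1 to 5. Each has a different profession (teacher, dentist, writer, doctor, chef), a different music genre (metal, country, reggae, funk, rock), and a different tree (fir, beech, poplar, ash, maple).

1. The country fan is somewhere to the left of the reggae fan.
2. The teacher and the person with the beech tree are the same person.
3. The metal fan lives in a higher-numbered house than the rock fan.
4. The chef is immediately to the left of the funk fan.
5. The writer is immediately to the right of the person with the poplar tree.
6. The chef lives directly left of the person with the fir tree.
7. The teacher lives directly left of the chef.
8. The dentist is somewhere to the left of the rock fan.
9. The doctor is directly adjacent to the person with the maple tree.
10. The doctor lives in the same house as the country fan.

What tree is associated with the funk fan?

fir

House 5 profession: only writer fits.
So house 1 gets country for music genre.
By clue 5, the person with the poplar tree is in house 4.
Clue 10: the doctor is in house 1.
House 4's profession must be chef (nothing else left).
By clue 4, the funk fan is in house 5.
The person with the fir tree is in house 5 (clue 6).
Clue 7 places the teacher in house 3.
From clue 9, the person with the maple tree must be in house 2.
House 2's profession must be dentist (nothing else left).
House 2's music genre must be reggae (nothing else left).
House 1's tree must be ash (nothing else left).
House 3 tree: only beech fits.
From clue 3, the metal fan must be in house 4.
Clue 3 places the rock fan in house 3.
So: house 1 = doctor/country/ash, house 2 = dentist/reggae/maple, house 3 = teacher/rock/beech, house 4 = chef/metal/poplar, house 5 = writer/funk/fir.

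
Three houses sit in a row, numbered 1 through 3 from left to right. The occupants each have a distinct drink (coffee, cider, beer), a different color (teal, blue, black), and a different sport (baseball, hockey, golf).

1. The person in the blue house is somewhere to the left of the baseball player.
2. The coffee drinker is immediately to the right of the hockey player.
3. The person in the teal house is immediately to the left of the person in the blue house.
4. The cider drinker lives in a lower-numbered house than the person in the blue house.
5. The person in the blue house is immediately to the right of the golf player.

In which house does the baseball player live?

The person in the teal house is in house 1 (clue 3).
From clue 3, the person in the blue house must be in house 2.
By clue 4, the cider drinker is in house 1.
The golf player is in house 1 (clue 5).
So house 3 gets black for color.
The only sport still possible for house 3 is baseball.
Clue 2 places the coffee drinker in house 3.
House 2's drink must be beer (nothing else left).
The only sport still possible for house 2 is hockey.
So: house 1 = cider/teal/golf, house 2 = beer/blue/hockey, house 3 = coffee/black/baseball.

3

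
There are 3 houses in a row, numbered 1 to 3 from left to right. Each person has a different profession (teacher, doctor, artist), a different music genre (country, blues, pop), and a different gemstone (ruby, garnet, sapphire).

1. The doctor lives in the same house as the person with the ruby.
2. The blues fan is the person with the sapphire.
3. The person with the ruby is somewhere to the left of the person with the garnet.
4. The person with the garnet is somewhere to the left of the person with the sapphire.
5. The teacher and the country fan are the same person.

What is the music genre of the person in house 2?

country

Clue 4: the person with the garnet is in house 2.
The person with the sapphire is in house 3 (clue 4).
So house 1 gets ruby for gemstone.
By clue 1, the doctor is in house 1.
From clue 2, the blues fan must be in house 3.
Clue 5 places the teacher in house 2.
By clue 5, the country fan is in house 2.
That leaves artist as the profession for house 3.
So house 1 gets pop for music genre.
So: house 1 = doctor/pop/ruby, house 2 = teacher/country/garnet, house 3 = artist/blues/sapphire.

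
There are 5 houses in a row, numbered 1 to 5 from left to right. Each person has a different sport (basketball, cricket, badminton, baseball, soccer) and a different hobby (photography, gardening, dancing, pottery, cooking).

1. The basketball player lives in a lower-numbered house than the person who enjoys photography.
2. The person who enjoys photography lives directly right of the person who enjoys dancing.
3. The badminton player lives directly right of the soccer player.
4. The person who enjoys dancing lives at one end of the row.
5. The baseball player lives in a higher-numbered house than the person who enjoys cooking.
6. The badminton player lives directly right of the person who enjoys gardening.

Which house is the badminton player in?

4

Clue 4: the person who enjoys dancing is in house 1.
By clue 2, the person who enjoys photography is in house 2.
So house 5 gets pottery for hobby.
Clue 1 places the basketball player in house 1.
That leaves cricket as the sport for house 2.
House 3 sport: only soccer fits.
The badminton player is in house 4 (clue 3).
Clue 6 places the person who enjoys gardening in house 3.
That leaves baseball as the sport for house 5.
House 4's hobby must be cooking (nothing else left).
So: house 1 = basketball/dancing, house 2 = cricket/photography, house 3 = soccer/gardening, house 4 = badminton/cooking, house 5 = baseball/pottery.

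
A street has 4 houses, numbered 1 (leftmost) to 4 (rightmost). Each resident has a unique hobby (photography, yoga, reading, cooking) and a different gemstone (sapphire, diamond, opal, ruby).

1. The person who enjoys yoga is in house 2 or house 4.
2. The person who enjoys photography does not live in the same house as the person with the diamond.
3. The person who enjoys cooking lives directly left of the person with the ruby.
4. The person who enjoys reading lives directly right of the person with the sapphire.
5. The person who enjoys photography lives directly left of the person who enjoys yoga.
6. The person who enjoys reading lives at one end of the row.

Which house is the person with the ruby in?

4

By clue 6, the person who enjoys reading is in house 4.
The person with the sapphire is in house 3 (clue 4).
The person who enjoys photography is in house 1 (clue 5).
House 2 hobby: only yoga fits.
House 3's hobby must be cooking (nothing else left).
By clue 3, the person with the ruby is in house 4.
So house 1 gets opal for gemstone.
House 2 gemstone: only diamond fits.
So: house 1 = photography/opal, house 2 = yoga/diamond, house 3 = cooking/sapphire, house 4 = reading/ruby.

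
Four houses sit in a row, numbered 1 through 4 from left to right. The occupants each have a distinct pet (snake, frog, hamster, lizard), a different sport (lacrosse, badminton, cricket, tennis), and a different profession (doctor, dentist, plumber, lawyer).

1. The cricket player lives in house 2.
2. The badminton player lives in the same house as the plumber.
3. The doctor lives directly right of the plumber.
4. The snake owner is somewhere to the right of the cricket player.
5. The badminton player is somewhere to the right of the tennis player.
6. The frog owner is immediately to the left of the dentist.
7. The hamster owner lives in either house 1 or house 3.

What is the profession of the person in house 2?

Clue 1 places the cricket player in house 2.
The badminton player is in house 3 (clue 2).
By clue 2, the plumber is in house 3.
Clue 3: the doctor is in house 4.
Clue 5 places the tennis player in house 1.
House 4's sport must be lacrosse (nothing else left).
The only profession still possible for house 1 is lawyer.
So house 2 gets dentist for profession.
By clue 6, the frog owner is in house 1.
So house 2 gets lizard for pet.
House 3 pet: only hamster fits.
So house 4 gets snake for pet.
So: house 1 = frog/tennis/lawyer, house 2 = lizard/cricket/dentist, house 3 = hamster/badminton/plumber, house 4 = snake/lacrosse/doctor.

dentist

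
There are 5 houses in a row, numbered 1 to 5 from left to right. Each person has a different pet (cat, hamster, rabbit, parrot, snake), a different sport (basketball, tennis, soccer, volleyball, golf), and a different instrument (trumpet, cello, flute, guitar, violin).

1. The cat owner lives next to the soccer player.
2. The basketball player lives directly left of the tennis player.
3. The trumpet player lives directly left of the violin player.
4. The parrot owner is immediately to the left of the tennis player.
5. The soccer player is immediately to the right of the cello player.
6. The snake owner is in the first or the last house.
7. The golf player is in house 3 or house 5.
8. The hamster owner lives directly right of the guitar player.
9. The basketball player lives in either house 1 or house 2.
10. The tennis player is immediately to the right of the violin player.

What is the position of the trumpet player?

1

So house 5 gets flute for instrument.
By clue 2, the basketball player is in house 2.
The tennis player is in house 3 (clue 2).
Clue 4 places the parrot owner in house 2.
By clue 10, the violin player is in house 2.
House 1 sport: only volleyball fits.
House 4 sport: only soccer fits.
House 5's sport must be golf (nothing else left).
Clue 3 places the trumpet player in house 1.
By clue 5, the cello player is in house 3.
So house 4 gets guitar for instrument.
Clue 8: the hamster owner is in house 5.
House 1's pet must be snake (nothing else left).
House 4 pet: only rabbit fits.
So house 3 gets cat for pet.
So: house 1 = snake/volleyball/trumpet, house 2 = parrot/basketball/violin, house 3 = cat/tennis/cello, house 4 = rabbit/soccer/guitar, house 5 = hamster/golf/flute.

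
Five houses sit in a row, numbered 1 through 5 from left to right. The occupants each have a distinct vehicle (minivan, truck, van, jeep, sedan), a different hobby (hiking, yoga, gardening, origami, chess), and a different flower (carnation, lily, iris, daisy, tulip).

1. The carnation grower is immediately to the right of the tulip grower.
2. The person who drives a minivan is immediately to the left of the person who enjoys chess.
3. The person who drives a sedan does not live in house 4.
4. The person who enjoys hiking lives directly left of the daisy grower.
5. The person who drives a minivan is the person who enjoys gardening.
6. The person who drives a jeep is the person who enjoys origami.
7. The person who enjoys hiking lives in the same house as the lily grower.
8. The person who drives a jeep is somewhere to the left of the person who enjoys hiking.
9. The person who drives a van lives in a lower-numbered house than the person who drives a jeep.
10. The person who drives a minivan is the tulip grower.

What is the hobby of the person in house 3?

The person who drives a jeep is narrowed to house 2 or 3; consider each.
Placing it in house 2 leads to a contradiction, so it's in house 3.
Clue 6: the person who enjoys origami is in house 3.
Clue 8 places the person who enjoys hiking in house 4.
The daisy grower is in house 5 (clue 4).
From clue 5, the person who drives a minivan must be in house 1.
From clue 5, the person who enjoys gardening must be in house 1.
The lily grower is in house 4 (clue 7).
From clue 10, the tulip grower must be in house 1.
That leaves van as the vehicle for house 2.
House 4 vehicle: only truck fits.
That leaves sedan as the vehicle for house 5.
From clue 1, the carnation grower must be in house 2.
From clue 2, the person who enjoys chess must be in house 2.
House 5 hobby: only yoga fits.
House 3 flower: only iris fits.
So: house 1 = minivan/gardening/tulip, house 2 = van/chess/carnation, house 3 = jeep/origami/iris, house 4 = truck/hiking/lily, house 5 = sedan/yoga/daisy.

origami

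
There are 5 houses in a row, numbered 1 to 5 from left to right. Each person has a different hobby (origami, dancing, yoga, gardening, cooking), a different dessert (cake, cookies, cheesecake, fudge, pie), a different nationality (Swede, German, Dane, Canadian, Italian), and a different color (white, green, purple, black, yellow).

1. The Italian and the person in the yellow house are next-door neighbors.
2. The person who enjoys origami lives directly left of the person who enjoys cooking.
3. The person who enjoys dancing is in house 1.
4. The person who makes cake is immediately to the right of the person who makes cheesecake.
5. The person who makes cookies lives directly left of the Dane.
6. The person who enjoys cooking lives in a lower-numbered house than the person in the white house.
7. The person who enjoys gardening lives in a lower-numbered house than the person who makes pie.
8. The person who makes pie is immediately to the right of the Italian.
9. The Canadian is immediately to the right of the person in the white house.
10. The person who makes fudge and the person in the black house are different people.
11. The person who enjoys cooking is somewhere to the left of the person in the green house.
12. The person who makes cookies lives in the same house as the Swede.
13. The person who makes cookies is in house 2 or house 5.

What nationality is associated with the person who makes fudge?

Clue 3: the person who enjoys dancing is in house 1.
Clue 13 places the person who makes cookies in house 2.
The only hobby still possible for house 5 is yoga.
Clue 5: the Dane is in house 3.
Clue 6 places the person who enjoys cooking in house 3.
By clue 6, the person in the white house is in house 4.
Clue 9: the Canadian is in house 5.
Clue 12: the Swede is in house 2.
House 4 hobby: only gardening fits.
House 1's dessert must be fudge (nothing else left).
That leaves German as the nationality for house 1.
That leaves Italian as the nationality for house 4.
The only color still possible for house 5 is green.
Clue 1: the person in the yellow house is in house 3.
Clue 7: the person who makes pie is in house 5.
That leaves origami as the hobby for house 2.
So house 3 gets cheesecake for dessert.
That leaves cake as the dessert for house 4.
House 1 color: only purple fits.
The only color still possible for house 2 is black.
So: house 1 = dancing/fudge/German/purple, house 2 = origami/cookies/Swede/black, house 3 = cooking/cheesecake/Dane/yellow, house 4 = gardening/cake/Italian/white, house 5 = yoga/pie/Canadian/green.

German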